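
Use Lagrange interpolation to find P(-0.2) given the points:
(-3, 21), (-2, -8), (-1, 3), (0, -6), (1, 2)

Lagrange interpolation formula:
P(x) = Σ yᵢ × Lᵢ(x)
where Lᵢ(x) = Π_{j≠i} (x - xⱼ)/(xᵢ - xⱼ)

L_0(-0.2) = (-0.2 - (-2))/(-3 - (-2)) × (-0.2 - (-1))/(-3 - (-1)) × (-0.2 - 0)/(-3 - 0) × (-0.2 - 1)/(-3 - 1) = 0.014400
L_1(-0.2) = (-0.2 - (-3))/(-2 - (-3)) × (-0.2 - (-1))/(-2 - (-1)) × (-0.2 - 0)/(-2 - 0) × (-0.2 - 1)/(-2 - 1) = -0.089600
L_2(-0.2) = (-0.2 - (-3))/(-1 - (-3)) × (-0.2 - (-2))/(-1 - (-2)) × (-0.2 - 0)/(-1 - 0) × (-0.2 - 1)/(-1 - 1) = 0.302400
L_3(-0.2) = (-0.2 - (-3))/(0 - (-3)) × (-0.2 - (-2))/(0 - (-2)) × (-0.2 - (-1))/(0 - (-1)) × (-0.2 - 1)/(0 - 1) = 0.806400
L_4(-0.2) = (-0.2 - (-3))/(1 - (-3)) × (-0.2 - (-2))/(1 - (-2)) × (-0.2 - (-1))/(1 - (-1)) × (-0.2 - 0)/(1 - 0) = -0.033600

P(-0.2) = 21×L_0(-0.2) + (-8)×L_1(-0.2) + 3×L_2(-0.2) + (-6)×L_3(-0.2) + 2×L_4(-0.2)
P(-0.2) = -2.979200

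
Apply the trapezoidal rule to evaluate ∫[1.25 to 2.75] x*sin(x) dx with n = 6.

f(x) = x*sin(x)
a = 1.25, b = 2.75, n = 6
h = (b - a)/n = 0.250000

Trapezoidal rule: (h/2)[f(x₀) + 2f(x₁) + 2f(x₂) + ... + f(xₙ)]

x_0 = 1.2500, f(x_0) = 1.186231, coefficient = 1
x_1 = 1.5000, f(x_1) = 1.496242, coefficient = 2
x_2 = 1.7500, f(x_2) = 1.721975, coefficient = 2
x_3 = 2.0000, f(x_3) = 1.818595, coefficient = 2
x_4 = 2.2500, f(x_4) = 1.750665, coefficient = 2
x_5 = 2.5000, f(x_5) = 1.496180, coefficient = 2
x_6 = 2.7500, f(x_6) = 1.049568, coefficient = 1

I ≈ (0.250000/2) × 18.803114 = 2.350389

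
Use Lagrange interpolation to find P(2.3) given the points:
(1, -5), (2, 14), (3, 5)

Lagrange interpolation formula:
P(x) = Σ yᵢ × Lᵢ(x)
where Lᵢ(x) = Π_{j≠i} (x - xⱼ)/(xᵢ - xⱼ)

L_0(2.3) = (2.3 - 2)/(1 - 2) × (2.3 - 3)/(1 - 3) = -0.105000
L_1(2.3) = (2.3 - 1)/(2 - 1) × (2.3 - 3)/(2 - 3) = 0.910000
L_2(2.3) = (2.3 - 1)/(3 - 1) × (2.3 - 2)/(3 - 2) = 0.195000

P(2.3) = (-5)×L_0(2.3) + 14×L_1(2.3) + 5×L_2(2.3)
P(2.3) = 14.240000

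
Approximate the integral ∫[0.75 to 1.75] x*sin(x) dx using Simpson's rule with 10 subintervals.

f(x) = x*sin(x)
a = 0.75, b = 1.75, n = 10
h = (b - a)/n = 0.100000

Simpson's rule: (h/3)[f(x₀) + 4f(x₁) + 2f(x₂) + ... + f(xₙ)]

x_0 = 0.7500, f(x_0) = 0.511229, coefficient = 1
x_1 = 0.8500, f(x_1) = 0.638588, coefficient = 4
x_2 = 0.9500, f(x_2) = 0.772745, coefficient = 2
x_3 = 1.0500, f(x_3) = 0.910794, coefficient = 4
x_4 = 1.1500, f(x_4) = 1.049679, coefficient = 2
x_5 = 1.2500, f(x_5) = 1.186231, coefficient = 4
x_6 = 1.3500, f(x_6) = 1.317227, coefficient = 2
x_7 = 1.4500, f(x_7) = 1.439434, coefficient = 4
x_8 = 1.5500, f(x_8) = 1.549665, coefficient = 2
x_9 = 1.6500, f(x_9) = 1.644827, coefficient = 4
x_10 = 1.7500, f(x_10) = 1.721975, coefficient = 1

I ≈ (0.100000/3) × 34.891332 = 1.163044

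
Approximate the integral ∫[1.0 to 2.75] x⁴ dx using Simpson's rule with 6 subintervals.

f(x) = x⁴
a = 1.0, b = 2.75, n = 6
h = (b - a)/n = 0.291667

Simpson's rule: (h/3)[f(x₀) + 4f(x₁) + 2f(x₂) + ... + f(xₙ)]

x_0 = 1.0000, f(x_0) = 1.000000, coefficient = 1
x_1 = 1.2917, f(x_1) = 2.783568, coefficient = 4
x_2 = 1.5833, f(x_2) = 6.284770, coefficient = 2
x_3 = 1.8750, f(x_3) = 12.359619, coefficient = 4
x_4 = 2.1667, f(x_4) = 22.037809, coefficient = 2
x_5 = 2.4583, f(x_5) = 36.522717, coefficient = 4
x_6 = 2.7500, f(x_6) = 57.191406, coefficient = 1

I ≈ (0.291667/3) × 321.500181 = 31.256962
Exact value: 31.255273
Error: 0.001689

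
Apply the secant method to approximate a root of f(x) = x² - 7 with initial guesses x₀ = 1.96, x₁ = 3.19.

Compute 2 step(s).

f(x) = x² - 7
x₀ = 1.96, x₁ = 3.19

Secant formula: x_{n+1} = x_n - f(x_n)(x_n - x_{n-1})/(f(x_n) - f(x_{n-1}))

Iteration 1:
  f(1.960000) = -3.158400
  f(3.190000) = 3.176100
  x_2 = 3.190000 - 3.176100×(3.190000 - 1.960000)/(3.176100 - (-3.158400))
       = 2.573282
Iteration 2:
  f(3.190000) = 3.176100
  f(2.573282) = -0.378222
  x_3 = 2.573282 - (-0.378222)×(2.573282 - 3.190000)/(-0.378222 - 3.176100)
       = 2.638908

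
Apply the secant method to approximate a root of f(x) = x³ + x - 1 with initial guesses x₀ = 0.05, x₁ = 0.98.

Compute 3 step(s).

f(x) = x³ + x - 1
x₀ = 0.05, x₁ = 0.98

Secant formula: x_{n+1} = x_n - f(x_n)(x_n - x_{n-1})/(f(x_n) - f(x_{n-1}))

Iteration 1:
  f(0.050000) = -0.949875
  f(0.980000) = 0.921192
  x_2 = 0.980000 - 0.921192×(0.980000 - 0.050000)/(0.921192 - (-0.949875))
       = 0.522128
Iteration 2:
  f(0.980000) = 0.921192
  f(0.522128) = -0.335530
  x_3 = 0.522128 - (-0.335530)×(0.522128 - 0.980000)/(-0.335530 - 0.921192)
       = 0.644375
Iteration 3:
  f(0.522128) = -0.335530
  f(0.644375) = -0.088069
  x_4 = 0.644375 - (-0.088069)×(0.644375 - 0.522128)/(-0.088069 - (-0.335530))
       = 0.687881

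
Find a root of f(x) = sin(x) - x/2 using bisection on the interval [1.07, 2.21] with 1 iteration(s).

f(x) = sin(x) - x/2
Initial interval: [1.07, 2.21]

Iteration 1:
  c_1 = (1.070000 + 2.210000)/2 = 1.640000
  f(c_1) = f(1.640000) = 0.177606
  f(a) × f(c) ≥ 0, new interval: [1.640000, 2.210000]

After 1 iteration(s), the approximation is c_1 = 1.640000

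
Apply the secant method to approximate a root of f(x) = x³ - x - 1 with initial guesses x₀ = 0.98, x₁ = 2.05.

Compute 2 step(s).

f(x) = x³ - x - 1
x₀ = 0.98, x₁ = 2.05

Secant formula: x_{n+1} = x_n - f(x_n)(x_n - x_{n-1})/(f(x_n) - f(x_{n-1}))

Iteration 1:
  f(0.980000) = -1.038808
  f(2.050000) = 5.565125
  x_2 = 2.050000 - 5.565125×(2.050000 - 0.980000)/(5.565125 - (-1.038808))
       = 1.148313
Iteration 2:
  f(2.050000) = 5.565125
  f(1.148313) = -0.634123
  x_3 = 1.148313 - (-0.634123)×(1.148313 - 2.050000)/(-0.634123 - 5.565125)
       = 1.240546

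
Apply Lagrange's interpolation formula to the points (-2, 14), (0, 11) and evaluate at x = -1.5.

Lagrange interpolation formula:
P(x) = Σ yᵢ × Lᵢ(x)
where Lᵢ(x) = Π_{j≠i} (x - xⱼ)/(xᵢ - xⱼ)

L_0(-1.5) = (-1.5 - 0)/(-2 - 0) = 0.750000
L_1(-1.5) = (-1.5 - (-2))/(0 - (-2)) = 0.250000

P(-1.5) = 14×L_0(-1.5) + 11×L_1(-1.5)
P(-1.5) = 13.250000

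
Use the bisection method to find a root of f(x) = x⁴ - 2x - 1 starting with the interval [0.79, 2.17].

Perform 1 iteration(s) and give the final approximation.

f(x) = x⁴ - 2x - 1
Initial interval: [0.79, 2.17]

Iteration 1:
  c_1 = (0.790000 + 2.170000)/2 = 1.480000
  f(c_1) = f(1.480000) = 0.837852
  f(a) × f(c) < 0, new interval: [0.790000, 1.480000]

After 1 iteration(s), the approximation is c_1 = 1.480000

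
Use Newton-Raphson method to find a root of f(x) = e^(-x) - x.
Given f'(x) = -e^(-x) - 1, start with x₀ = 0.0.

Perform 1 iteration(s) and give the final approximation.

f(x) = e^(-x) - x
f'(x) = -e^(-x) - 1
x₀ = 0.0

Newton-Raphson formula: x_{n+1} = x_n - f(x_n)/f'(x_n)

Iteration 1:
  f(0.000000) = 1.000000
  f'(0.000000) = -2.000000
  x_1 = 0.000000 - 1.000000/(-2.000000) = 0.500000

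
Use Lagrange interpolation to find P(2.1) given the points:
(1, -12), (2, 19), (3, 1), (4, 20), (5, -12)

Lagrange interpolation formula:
P(x) = Σ yᵢ × Lᵢ(x)
where Lᵢ(x) = Π_{j≠i} (x - xⱼ)/(xᵢ - xⱼ)

L_0(2.1) = (2.1 - 2)/(1 - 2) × (2.1 - 3)/(1 - 3) × (2.1 - 4)/(1 - 4) × (2.1 - 5)/(1 - 5) = -0.020663
L_1(2.1) = (2.1 - 1)/(2 - 1) × (2.1 - 3)/(2 - 3) × (2.1 - 4)/(2 - 4) × (2.1 - 5)/(2 - 5) = 0.909150
L_2(2.1) = (2.1 - 1)/(3 - 1) × (2.1 - 2)/(3 - 2) × (2.1 - 4)/(3 - 4) × (2.1 - 5)/(3 - 5) = 0.151525
L_3(2.1) = (2.1 - 1)/(4 - 1) × (2.1 - 2)/(4 - 2) × (2.1 - 3)/(4 - 3) × (2.1 - 5)/(4 - 5) = -0.047850
L_4(2.1) = (2.1 - 1)/(5 - 1) × (2.1 - 2)/(5 - 2) × (2.1 - 3)/(5 - 3) × (2.1 - 4)/(5 - 4) = 0.007838

P(2.1) = (-12)×L_0(2.1) + 19×L_1(2.1) + 1×L_2(2.1) + 20×L_3(2.1) + (-12)×L_4(2.1)
P(2.1) = 16.622275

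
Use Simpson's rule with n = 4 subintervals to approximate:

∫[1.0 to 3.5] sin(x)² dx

f(x) = sin(x)²
a = 1.0, b = 3.5, n = 4
h = (b - a)/n = 0.625000

Simpson's rule: (h/3)[f(x₀) + 4f(x₁) + 2f(x₂) + ... + f(xₙ)]

x_0 = 1.0000, f(x_0) = 0.708073, coefficient = 1
x_1 = 1.6250, f(x_1) = 0.997065, coefficient = 4
x_2 = 2.2500, f(x_2) = 0.605398, coefficient = 2
x_3 = 2.8750, f(x_3) = 0.069404, coefficient = 4
x_4 = 3.5000, f(x_4) = 0.123049, coefficient = 1

I ≈ (0.625000/3) × 6.307793 = 1.314123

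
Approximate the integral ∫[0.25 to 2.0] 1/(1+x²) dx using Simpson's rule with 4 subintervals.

f(x) = 1/(1+x²)
a = 0.25, b = 2.0, n = 4
h = (b - a)/n = 0.437500

Simpson's rule: (h/3)[f(x₀) + 4f(x₁) + 2f(x₂) + ... + f(xₙ)]

x_0 = 0.2500, f(x_0) = 0.941176, coefficient = 1
x_1 = 0.6875, f(x_1) = 0.679045, coefficient = 4
x_2 = 1.1250, f(x_2) = 0.441379, coefficient = 2
x_3 = 1.5625, f(x_3) = 0.290579, coefficient = 4
x_4 = 2.0000, f(x_4) = 0.200000, coefficient = 1

I ≈ (0.437500/3) × 5.902431 = 0.860771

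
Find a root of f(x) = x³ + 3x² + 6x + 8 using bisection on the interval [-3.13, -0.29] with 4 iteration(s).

f(x) = x³ + 3x² + 6x + 8
Initial interval: [-3.13, -0.29]

Iteration 1:
  c_1 = (-3.130000 + (-0.290000))/2 = -1.710000
  f(c_1) = f(-1.710000) = 1.512089
  f(a) × f(c) < 0, new interval: [-3.130000, -1.710000]
Iteration 2:
  c_2 = (-3.130000 + (-1.710000))/2 = -2.420000
  f(c_2) = f(-2.420000) = -3.123288
  f(a) × f(c) ≥ 0, new interval: [-2.420000, -1.710000]
Iteration 3:
  c_3 = (-2.420000 + (-1.710000))/2 = -2.065000
  f(c_3) = f(-2.065000) = -0.402950
  f(a) × f(c) ≥ 0, new interval: [-2.065000, -1.710000]
Iteration 4:
  c_4 = (-2.065000 + (-1.710000))/2 = -1.887500
  f(c_4) = f(-1.887500) = 0.638455
  f(a) × f(c) < 0, new interval: [-2.065000, -1.887500]

After 4 iteration(s), the approximation is c_4 = -1.887500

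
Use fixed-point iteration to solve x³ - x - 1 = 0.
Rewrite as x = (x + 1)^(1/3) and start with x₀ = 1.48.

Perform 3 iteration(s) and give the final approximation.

Equation: x³ - x - 1 = 0
Fixed-point form: x = (x + 1)^(1/3)
x₀ = 1.48

x_1 = g(1.480000) = 1.353580
x_2 = g(1.353580) = 1.330178
x_3 = g(1.330178) = 1.325754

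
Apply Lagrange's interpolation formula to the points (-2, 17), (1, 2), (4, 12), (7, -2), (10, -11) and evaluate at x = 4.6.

Lagrange interpolation formula:
P(x) = Σ yᵢ × Lᵢ(x)
where Lᵢ(x) = Π_{j≠i} (x - xⱼ)/(xᵢ - xⱼ)

L_0(4.6) = (4.6 - 1)/(-2 - 1) × (4.6 - 4)/(-2 - 4) × (4.6 - 7)/(-2 - 7) × (4.6 - 10)/(-2 - 10) = 0.014400
L_1(4.6) = (4.6 - (-2))/(1 - (-2)) × (4.6 - 4)/(1 - 4) × (4.6 - 7)/(1 - 7) × (4.6 - 10)/(1 - 10) = -0.105600
L_2(4.6) = (4.6 - (-2))/(4 - (-2)) × (4.6 - 1)/(4 - 1) × (4.6 - 7)/(4 - 7) × (4.6 - 10)/(4 - 10) = 0.950400
L_3(4.6) = (4.6 - (-2))/(7 - (-2)) × (4.6 - 1)/(7 - 1) × (4.6 - 4)/(7 - 4) × (4.6 - 10)/(7 - 10) = 0.158400
L_4(4.6) = (4.6 - (-2))/(10 - (-2)) × (4.6 - 1)/(10 - 1) × (4.6 - 4)/(10 - 4) × (4.6 - 7)/(10 - 7) = -0.017600

P(4.6) = 17×L_0(4.6) + 2×L_1(4.6) + 12×L_2(4.6) + (-2)×L_3(4.6) + (-11)×L_4(4.6)
P(4.6) = 11.315200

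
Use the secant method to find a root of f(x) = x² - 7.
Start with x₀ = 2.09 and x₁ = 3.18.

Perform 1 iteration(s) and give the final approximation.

f(x) = x² - 7
x₀ = 2.09, x₁ = 3.18

Secant formula: x_{n+1} = x_n - f(x_n)(x_n - x_{n-1})/(f(x_n) - f(x_{n-1}))

Iteration 1:
  f(2.090000) = -2.631900
  f(3.180000) = 3.112400
  x_2 = 3.180000 - 3.112400×(3.180000 - 2.090000)/(3.112400 - (-2.631900))
       = 2.589412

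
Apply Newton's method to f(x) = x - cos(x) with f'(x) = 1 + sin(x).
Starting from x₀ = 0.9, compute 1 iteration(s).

f(x) = x - cos(x)
f'(x) = 1 + sin(x)
x₀ = 0.9

Newton-Raphson formula: x_{n+1} = x_n - f(x_n)/f'(x_n)

Iteration 1:
  f(0.900000) = 0.278390
  f'(0.900000) = 1.783327
  x_1 = 0.900000 - 0.278390/1.783327 = 0.743893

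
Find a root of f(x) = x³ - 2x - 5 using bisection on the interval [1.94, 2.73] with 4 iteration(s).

f(x) = x³ - 2x - 5
Initial interval: [1.94, 2.73]

Iteration 1:
  c_1 = (1.940000 + 2.730000)/2 = 2.335000
  f(c_1) = f(2.335000) = 3.060945
  f(a) × f(c) < 0, new interval: [1.940000, 2.335000]
Iteration 2:
  c_2 = (1.940000 + 2.335000)/2 = 2.137500
  f(c_2) = f(2.137500) = 0.491037
  f(a) × f(c) < 0, new interval: [1.940000, 2.137500]
Iteration 3:
  c_3 = (1.940000 + 2.137500)/2 = 2.038750
  f(c_3) = f(2.038750) = -0.603432
  f(a) × f(c) ≥ 0, new interval: [2.038750, 2.137500]
Iteration 4:
  c_4 = (2.038750 + 2.137500)/2 = 2.088125
  f(c_4) = f(2.088125) = -0.071470
  f(a) × f(c) ≥ 0, new interval: [2.088125, 2.137500]

After 4 iteration(s), the approximation is c_4 = 2.088125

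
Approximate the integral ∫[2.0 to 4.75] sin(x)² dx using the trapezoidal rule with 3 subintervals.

f(x) = sin(x)²
a = 2.0, b = 4.75, n = 3
h = (b - a)/n = 0.916667

Trapezoidal rule: (h/2)[f(x₀) + 2f(x₁) + 2f(x₂) + ... + f(xₙ)]

x_0 = 2.0000, f(x_0) = 0.826822, coefficient = 1
x_1 = 2.9167, f(x_1) = 0.049744, coefficient = 2
x_2 = 3.8333, f(x_2) = 0.406889, coefficient = 2
x_3 = 4.7500, f(x_3) = 0.998586, coefficient = 1

I ≈ (0.916667/2) × 2.738675 = 1.255226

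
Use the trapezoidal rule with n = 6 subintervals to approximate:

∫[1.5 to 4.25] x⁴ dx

f(x) = x⁴
a = 1.5, b = 4.25, n = 6
h = (b - a)/n = 0.458333

Trapezoidal rule: (h/2)[f(x₀) + 2f(x₁) + 2f(x₂) + ... + f(xₙ)]

x_0 = 1.5000, f(x_0) = 5.062500, coefficient = 1
x_1 = 1.9583, f(x_1) = 14.707758, coefficient = 2
x_2 = 2.4167, f(x_2) = 34.108845, coefficient = 2
x_3 = 2.8750, f(x_3) = 68.320557, coefficient = 2
x_4 = 3.3333, f(x_4) = 123.456790, coefficient = 2
x_5 = 3.7917, f(x_5) = 206.690541, coefficient = 2
x_6 = 4.2500, f(x_6) = 326.253906, coefficient = 1

I ≈ (0.458333/2) × 1225.885387 = 280.932068
Exact value: 275.797070
Error: 5.134997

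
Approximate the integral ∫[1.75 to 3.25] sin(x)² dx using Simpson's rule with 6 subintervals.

f(x) = sin(x)²
a = 1.75, b = 3.25, n = 6
h = (b - a)/n = 0.250000

Simpson's rule: (h/3)[f(x₀) + 4f(x₁) + 2f(x₂) + ... + f(xₙ)]

x_0 = 1.7500, f(x_0) = 0.968228, coefficient = 1
x_1 = 2.0000, f(x_1) = 0.826822, coefficient = 4
x_2 = 2.2500, f(x_2) = 0.605398, coefficient = 2
x_3 = 2.5000, f(x_3) = 0.358169, coefficient = 4
x_4 = 2.7500, f(x_4) = 0.145665, coefficient = 2
x_5 = 3.0000, f(x_5) = 0.019915, coefficient = 4
x_6 = 3.2500, f(x_6) = 0.011706, coefficient = 1

I ≈ (0.250000/3) × 7.301683 = 0.608474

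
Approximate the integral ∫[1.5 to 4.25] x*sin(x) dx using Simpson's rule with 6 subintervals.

f(x) = x*sin(x)
a = 1.5, b = 4.25, n = 6
h = (b - a)/n = 0.458333

Simpson's rule: (h/3)[f(x₀) + 4f(x₁) + 2f(x₂) + ... + f(xₙ)]

x_0 = 1.5000, f(x_0) = 1.496242, coefficient = 1
x_1 = 1.9583, f(x_1) = 1.813109, coefficient = 4
x_2 = 2.4167, f(x_2) = 1.602443, coefficient = 2
x_3 = 2.8750, f(x_3) = 0.757407, coefficient = 4
x_4 = 3.3333, f(x_4) = -0.635227, coefficient = 2
x_5 = 3.7917, f(x_5) = -2.294889, coefficient = 4
x_6 = 4.2500, f(x_6) = -3.803705, coefficient = 1

I ≈ (0.458333/3) × 0.729480 = 0.111448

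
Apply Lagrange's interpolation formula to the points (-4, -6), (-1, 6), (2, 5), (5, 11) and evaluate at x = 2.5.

Lagrange interpolation formula:
P(x) = Σ yᵢ × Lᵢ(x)
where Lᵢ(x) = Π_{j≠i} (x - xⱼ)/(xᵢ - xⱼ)

L_0(2.5) = (2.5 - (-1))/(-4 - (-1)) × (2.5 - 2)/(-4 - 2) × (2.5 - 5)/(-4 - 5) = 0.027006
L_1(2.5) = (2.5 - (-4))/(-1 - (-4)) × (2.5 - 2)/(-1 - 2) × (2.5 - 5)/(-1 - 5) = -0.150463
L_2(2.5) = (2.5 - (-4))/(2 - (-4)) × (2.5 - (-1))/(2 - (-1)) × (2.5 - 5)/(2 - 5) = 1.053241
L_3(2.5) = (2.5 - (-4))/(5 - (-4)) × (2.5 - (-1))/(5 - (-1)) × (2.5 - 2)/(5 - 2) = 0.070216

P(2.5) = (-6)×L_0(2.5) + 6×L_1(2.5) + 5×L_2(2.5) + 11×L_3(2.5)
P(2.5) = 4.973765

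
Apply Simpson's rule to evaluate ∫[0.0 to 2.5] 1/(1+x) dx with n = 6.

f(x) = 1/(1+x)
a = 0.0, b = 2.5, n = 6
h = (b - a)/n = 0.416667

Simpson's rule: (h/3)[f(x₀) + 4f(x₁) + 2f(x₂) + ... + f(xₙ)]

x_0 = 0.0000, f(x_0) = 1.000000, coefficient = 1
x_1 = 0.4167, f(x_1) = 0.705882, coefficient = 4
x_2 = 0.8333, f(x_2) = 0.545455, coefficient = 2
x_3 = 1.2500, f(x_3) = 0.444444, coefficient = 4
x_4 = 1.6667, f(x_4) = 0.375000, coefficient = 2
x_5 = 2.0833, f(x_5) = 0.324324, coefficient = 4
x_6 = 2.5000, f(x_6) = 0.285714, coefficient = 1

I ≈ (0.416667/3) × 9.025228 = 1.253504
Exact value: 1.252763
Error: 0.000741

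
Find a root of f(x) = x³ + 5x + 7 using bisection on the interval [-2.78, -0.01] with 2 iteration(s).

f(x) = x³ + 5x + 7
Initial interval: [-2.78, -0.01]

Iteration 1:
  c_1 = (-2.780000 + (-0.010000))/2 = -1.395000
  f(c_1) = f(-1.395000) = -2.689705
  f(a) × f(c) ≥ 0, new interval: [-1.395000, -0.010000]
Iteration 2:
  c_2 = (-1.395000 + (-0.010000))/2 = -0.702500
  f(c_2) = f(-0.702500) = 3.140812
  f(a) × f(c) < 0, new interval: [-1.395000, -0.702500]

After 2 iteration(s), the approximation is c_2 = -0.702500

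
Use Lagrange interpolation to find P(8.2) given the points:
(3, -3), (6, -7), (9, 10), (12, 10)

Lagrange interpolation formula:
P(x) = Σ yᵢ × Lᵢ(x)
where Lᵢ(x) = Π_{j≠i} (x - xⱼ)/(xᵢ - xⱼ)

L_0(8.2) = (8.2 - 6)/(3 - 6) × (8.2 - 9)/(3 - 9) × (8.2 - 12)/(3 - 12) = -0.041284
L_1(8.2) = (8.2 - 3)/(6 - 3) × (8.2 - 9)/(6 - 9) × (8.2 - 12)/(6 - 12) = 0.292741
L_2(8.2) = (8.2 - 3)/(9 - 3) × (8.2 - 6)/(9 - 6) × (8.2 - 12)/(9 - 12) = 0.805037
L_3(8.2) = (8.2 - 3)/(12 - 3) × (8.2 - 6)/(12 - 6) × (8.2 - 9)/(12 - 9) = -0.056494

P(8.2) = (-3)×L_0(8.2) + (-7)×L_1(8.2) + 10×L_2(8.2) + 10×L_3(8.2)
P(8.2) = 5.560099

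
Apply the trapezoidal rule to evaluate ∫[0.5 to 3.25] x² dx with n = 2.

f(x) = x²
a = 0.5, b = 3.25, n = 2
h = (b - a)/n = 1.375000

Trapezoidal rule: (h/2)[f(x₀) + 2f(x₁) + 2f(x₂) + ... + f(xₙ)]

x_0 = 0.5000, f(x_0) = 0.250000, coefficient = 1
x_1 = 1.8750, f(x_1) = 3.515625, coefficient = 2
x_2 = 3.2500, f(x_2) = 10.562500, coefficient = 1

I ≈ (1.375000/2) × 17.843750 = 12.267578
Exact value: 11.401042
Error: 0.866536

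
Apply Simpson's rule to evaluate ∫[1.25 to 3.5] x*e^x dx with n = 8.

f(x) = x*e^x
a = 1.25, b = 3.5, n = 8
h = (b - a)/n = 0.281250

Simpson's rule: (h/3)[f(x₀) + 4f(x₁) + 2f(x₂) + ... + f(xₙ)]

x_0 = 1.2500, f(x_0) = 4.362929, coefficient = 1
x_1 = 1.5312, f(x_1) = 7.080428, coefficient = 4
x_2 = 1.8125, f(x_2) = 11.102909, coefficient = 2
x_3 = 2.0938, f(x_3) = 16.991390, coefficient = 4
x_4 = 2.3750, f(x_4) = 25.533656, coefficient = 2
x_5 = 2.6562, f(x_5) = 37.832380, coefficient = 4
x_6 = 2.9375, f(x_6) = 55.426559, coefficient = 2
x_7 = 3.2188, f(x_7) = 80.458626, coefficient = 4
x_8 = 3.5000, f(x_8) = 115.904082, coefficient = 1

I ≈ (0.281250/3) × 873.844552 = 81.922927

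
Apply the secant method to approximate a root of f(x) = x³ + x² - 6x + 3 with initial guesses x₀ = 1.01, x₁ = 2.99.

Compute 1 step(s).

f(x) = x³ + x² - 6x + 3
x₀ = 1.01, x₁ = 2.99

Secant formula: x_{n+1} = x_n - f(x_n)(x_n - x_{n-1})/(f(x_n) - f(x_{n-1}))

Iteration 1:
  f(1.010000) = -1.009599
  f(2.990000) = 20.730999
  x_2 = 2.990000 - 20.730999×(2.990000 - 1.010000)/(20.730999 - (-1.009599))
       = 1.101948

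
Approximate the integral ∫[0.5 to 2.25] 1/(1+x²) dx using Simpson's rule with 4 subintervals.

f(x) = 1/(1+x²)
a = 0.5, b = 2.25, n = 4
h = (b - a)/n = 0.437500

Simpson's rule: (h/3)[f(x₀) + 4f(x₁) + 2f(x₂) + ... + f(xₙ)]

x_0 = 0.5000, f(x_0) = 0.800000, coefficient = 1
x_1 = 0.9375, f(x_1) = 0.532225, coefficient = 4
x_2 = 1.3750, f(x_2) = 0.345946, coefficient = 2
x_3 = 1.8125, f(x_3) = 0.233364, coefficient = 4
x_4 = 2.2500, f(x_4) = 0.164948, coefficient = 1

I ≈ (0.437500/3) × 4.719193 = 0.688216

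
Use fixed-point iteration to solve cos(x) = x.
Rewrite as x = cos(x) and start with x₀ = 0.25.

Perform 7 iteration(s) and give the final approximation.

Equation: cos(x) = x
Fixed-point form: x = cos(x)
x₀ = 0.25

x_1 = g(0.250000) = 0.968912
x_2 = g(0.968912) = 0.566196
x_3 = g(0.566196) = 0.843947
x_4 = g(0.843947) = 0.664518
x_5 = g(0.664518) = 0.787214
x_6 = g(0.787214) = 0.705822
x_7 = g(0.705822) = 0.761079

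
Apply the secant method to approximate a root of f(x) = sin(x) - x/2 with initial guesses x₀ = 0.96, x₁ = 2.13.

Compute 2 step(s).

f(x) = sin(x) - x/2
x₀ = 0.96, x₁ = 2.13

Secant formula: x_{n+1} = x_n - f(x_n)(x_n - x_{n-1})/(f(x_n) - f(x_{n-1}))

Iteration 1:
  f(0.960000) = 0.339192
  f(2.130000) = -0.217322
  x_2 = 2.130000 - (-0.217322)×(2.130000 - 0.960000)/(-0.217322 - 0.339192)
       = 1.673108
Iteration 2:
  f(2.130000) = -0.217322
  f(1.673108) = 0.158217
  x_3 = 1.673108 - 0.158217×(1.673108 - 2.130000)/(0.158217 - (-0.217322))
       = 1.865599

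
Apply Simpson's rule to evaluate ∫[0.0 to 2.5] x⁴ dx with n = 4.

f(x) = x⁴
a = 0.0, b = 2.5, n = 4
h = (b - a)/n = 0.625000

Simpson's rule: (h/3)[f(x₀) + 4f(x₁) + 2f(x₂) + ... + f(xₙ)]

x_0 = 0.0000, f(x_0) = 0.000000, coefficient = 1
x_1 = 0.6250, f(x_1) = 0.152588, coefficient = 4
x_2 = 1.2500, f(x_2) = 2.441406, coefficient = 2
x_3 = 1.8750, f(x_3) = 12.359619, coefficient = 4
x_4 = 2.5000, f(x_4) = 39.062500, coefficient = 1

I ≈ (0.625000/3) × 93.994141 = 19.582113
Exact value: 19.531250
Error: 0.050863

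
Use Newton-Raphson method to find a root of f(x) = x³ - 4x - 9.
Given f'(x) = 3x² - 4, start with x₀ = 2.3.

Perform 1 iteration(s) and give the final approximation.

f(x) = x³ - 4x - 9
f'(x) = 3x² - 4
x₀ = 2.3

Newton-Raphson formula: x_{n+1} = x_n - f(x_n)/f'(x_n)

Iteration 1:
  f(2.300000) = -6.033000
  f'(2.300000) = 11.870000
  x_1 = 2.300000 - (-6.033000)/11.870000 = 2.808256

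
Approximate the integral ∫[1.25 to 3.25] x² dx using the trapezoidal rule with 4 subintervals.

f(x) = x²
a = 1.25, b = 3.25, n = 4
h = (b - a)/n = 0.500000

Trapezoidal rule: (h/2)[f(x₀) + 2f(x₁) + 2f(x₂) + ... + f(xₙ)]

x_0 = 1.2500, f(x_0) = 1.562500, coefficient = 1
x_1 = 1.7500, f(x_1) = 3.062500, coefficient = 2
x_2 = 2.2500, f(x_2) = 5.062500, coefficient = 2
x_3 = 2.7500, f(x_3) = 7.562500, coefficient = 2
x_4 = 3.2500, f(x_4) = 10.562500, coefficient = 1

I ≈ (0.500000/2) × 43.500000 = 10.875000
Exact value: 10.791667
Error: 0.083333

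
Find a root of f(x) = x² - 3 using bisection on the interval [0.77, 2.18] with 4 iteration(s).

f(x) = x² - 3
Initial interval: [0.77, 2.18]

Iteration 1:
  c_1 = (0.770000 + 2.180000)/2 = 1.475000
  f(c_1) = f(1.475000) = -0.824375
  f(a) × f(c) ≥ 0, new interval: [1.475000, 2.180000]
Iteration 2:
  c_2 = (1.475000 + 2.180000)/2 = 1.827500
  f(c_2) = f(1.827500) = 0.339756
  f(a) × f(c) < 0, new interval: [1.475000, 1.827500]
Iteration 3:
  c_3 = (1.475000 + 1.827500)/2 = 1.651250
  f(c_3) = f(1.651250) = -0.273373
  f(a) × f(c) ≥ 0, new interval: [1.651250, 1.827500]
Iteration 4:
  c_4 = (1.651250 + 1.827500)/2 = 1.739375
  f(c_4) = f(1.739375) = 0.025425
  f(a) × f(c) < 0, new interval: [1.651250, 1.739375]

After 4 iteration(s), the approximation is c_4 = 1.739375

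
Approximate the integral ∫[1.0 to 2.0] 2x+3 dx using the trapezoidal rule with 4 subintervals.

f(x) = 2x+3
a = 1.0, b = 2.0, n = 4
h = (b - a)/n = 0.250000

Trapezoidal rule: (h/2)[f(x₀) + 2f(x₁) + 2f(x₂) + ... + f(xₙ)]

x_0 = 1.0000, f(x_0) = 5.000000, coefficient = 1
x_1 = 1.2500, f(x_1) = 5.500000, coefficient = 2
x_2 = 1.5000, f(x_2) = 6.000000, coefficient = 2
x_3 = 1.7500, f(x_3) = 6.500000, coefficient = 2
x_4 = 2.0000, f(x_4) = 7.000000, coefficient = 1

I ≈ (0.250000/2) × 48.000000 = 6.000000
Exact value: 6.000000
Error: 0.000000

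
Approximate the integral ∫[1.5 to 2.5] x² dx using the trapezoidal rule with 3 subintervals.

f(x) = x²
a = 1.5, b = 2.5, n = 3
h = (b - a)/n = 0.333333

Trapezoidal rule: (h/2)[f(x₀) + 2f(x₁) + 2f(x₂) + ... + f(xₙ)]

x_0 = 1.5000, f(x_0) = 2.250000, coefficient = 1
x_1 = 1.8333, f(x_1) = 3.361111, coefficient = 2
x_2 = 2.1667, f(x_2) = 4.694444, coefficient = 2
x_3 = 2.5000, f(x_3) = 6.250000, coefficient = 1

I ≈ (0.333333/2) × 24.611111 = 4.101852
Exact value: 4.083333
Error: 0.018519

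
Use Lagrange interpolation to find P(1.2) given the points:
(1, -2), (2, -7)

Lagrange interpolation formula:
P(x) = Σ yᵢ × Lᵢ(x)
where Lᵢ(x) = Π_{j≠i} (x - xⱼ)/(xᵢ - xⱼ)

L_0(1.2) = (1.2 - 2)/(1 - 2) = 0.800000
L_1(1.2) = (1.2 - 1)/(2 - 1) = 0.200000

P(1.2) = (-2)×L_0(1.2) + (-7)×L_1(1.2)
P(1.2) = -3.000000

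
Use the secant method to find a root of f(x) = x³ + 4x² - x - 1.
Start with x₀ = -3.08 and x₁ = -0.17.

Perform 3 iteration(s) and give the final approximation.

f(x) = x³ + 4x² - x - 1
x₀ = -3.08, x₁ = -0.17

Secant formula: x_{n+1} = x_n - f(x_n)(x_n - x_{n-1})/(f(x_n) - f(x_{n-1}))

Iteration 1:
  f(-3.080000) = 10.807488
  f(-0.170000) = -0.719313
  x_2 = -0.170000 - (-0.719313)×(-0.170000 - (-3.080000))/(-0.719313 - 10.807488)
       = -0.351594
Iteration 2:
  f(-0.170000) = -0.719313
  f(-0.351594) = -0.197395
  x_3 = -0.351594 - (-0.197395)×(-0.351594 - (-0.170000))/(-0.197395 - (-0.719313))
       = -0.420275
Iteration 3:
  f(-0.351594) = -0.197395
  f(-0.420275) = 0.052567
  x_4 = -0.420275 - 0.052567×(-0.420275 - (-0.351594))/(0.052567 - (-0.197395))
       = -0.405832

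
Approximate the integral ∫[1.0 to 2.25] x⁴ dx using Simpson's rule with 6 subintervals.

f(x) = x⁴
a = 1.0, b = 2.25, n = 6
h = (b - a)/n = 0.208333

Simpson's rule: (h/3)[f(x₀) + 4f(x₁) + 2f(x₂) + ... + f(xₙ)]

x_0 = 1.0000, f(x_0) = 1.000000, coefficient = 1
x_1 = 1.2083, f(x_1) = 2.131803, coefficient = 4
x_2 = 1.4167, f(x_2) = 4.027826, coefficient = 2
x_3 = 1.6250, f(x_3) = 6.972900, coefficient = 4
x_4 = 1.8333, f(x_4) = 11.297068, coefficient = 2
x_5 = 2.0417, f(x_5) = 17.375582, coefficient = 4
x_6 = 2.2500, f(x_6) = 25.628906, coefficient = 1

I ≈ (0.208333/3) × 163.199834 = 11.333322
Exact value: 11.333008
Error: 0.000314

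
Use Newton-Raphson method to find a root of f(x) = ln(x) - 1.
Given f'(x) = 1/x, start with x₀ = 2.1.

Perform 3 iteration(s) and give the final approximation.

f(x) = ln(x) - 1
f'(x) = 1/x
x₀ = 2.1

Newton-Raphson formula: x_{n+1} = x_n - f(x_n)/f'(x_n)

Iteration 1:
  f(2.100000) = -0.258063
  f'(2.100000) = 0.476190
  x_1 = 2.100000 - (-0.258063)/0.476190 = 2.641932
Iteration 2:
  f(2.641932) = -0.028490
  f'(2.641932) = 0.378511
  x_2 = 2.641932 - (-0.028490)/0.378511 = 2.717199
Iteration 3:
  f(2.717199) = -0.000398
  f'(2.717199) = 0.368026
  x_3 = 2.717199 - (-0.000398)/0.368026 = 2.718282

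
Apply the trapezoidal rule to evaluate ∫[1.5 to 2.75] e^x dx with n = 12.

f(x) = e^x
a = 1.5, b = 2.75, n = 12
h = (b - a)/n = 0.104167

Trapezoidal rule: (h/2)[f(x₀) + 2f(x₁) + 2f(x₂) + ... + f(xₙ)]

x_0 = 1.5000, f(x_0) = 4.481689, coefficient = 1
x_1 = 1.6042, f(x_1) = 4.973713, coefficient = 2
x_2 = 1.7083, f(x_2) = 5.519754, coefficient = 2
x_3 = 1.8125, f(x_3) = 6.125743, coefficient = 2
x_4 = 1.9167, f(x_4) = 6.798260, coefficient = 2
x_5 = 2.0208, f(x_5) = 7.544609, coefficient = 2
x_6 = 2.1250, f(x_6) = 8.372897, coefficient = 2
x_7 = 2.2292, f(x_7) = 9.292119, coefficient = 2
x_8 = 2.3333, f(x_8) = 10.312259, coefficient = 2
x_9 = 2.4375, f(x_9) = 11.444394, coefficient = 2
x_10 = 2.5417, f(x_10) = 12.700821, coefficient = 2
x_11 = 2.6458, f(x_11) = 14.095186, coefficient = 2
x_12 = 2.7500, f(x_12) = 15.642632, coefficient = 1

I ≈ (0.104167/2) × 214.483833 = 11.171033
Exact value: 11.160943
Error: 0.010090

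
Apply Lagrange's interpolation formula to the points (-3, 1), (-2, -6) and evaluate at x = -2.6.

Lagrange interpolation formula:
P(x) = Σ yᵢ × Lᵢ(x)
where Lᵢ(x) = Π_{j≠i} (x - xⱼ)/(xᵢ - xⱼ)

L_0(-2.6) = (-2.6 - (-2))/(-3 - (-2)) = 0.600000
L_1(-2.6) = (-2.6 - (-3))/(-2 - (-3)) = 0.400000

P(-2.6) = 1×L_0(-2.6) + (-6)×L_1(-2.6)
P(-2.6) = -1.800000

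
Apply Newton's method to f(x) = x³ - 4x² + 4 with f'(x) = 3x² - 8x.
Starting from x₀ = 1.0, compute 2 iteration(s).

f(x) = x³ - 4x² + 4
f'(x) = 3x² - 8x
x₀ = 1.0

Newton-Raphson formula: x_{n+1} = x_n - f(x_n)/f'(x_n)

Iteration 1:
  f(1.000000) = 1.000000
  f'(1.000000) = -5.000000
  x_1 = 1.000000 - 1.000000/(-5.000000) = 1.200000
Iteration 2:
  f(1.200000) = -0.032000
  f'(1.200000) = -5.280000
  x_2 = 1.200000 - (-0.032000)/(-5.280000) = 1.193939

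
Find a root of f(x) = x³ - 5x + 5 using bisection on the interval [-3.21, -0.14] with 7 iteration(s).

f(x) = x³ - 5x + 5
Initial interval: [-3.21, -0.14]

Iteration 1:
  c_1 = (-3.210000 + (-0.140000))/2 = -1.675000
  f(c_1) = f(-1.675000) = 8.675578
  f(a) × f(c) < 0, new interval: [-3.210000, -1.675000]
Iteration 2:
  c_2 = (-3.210000 + (-1.675000))/2 = -2.442500
  f(c_2) = f(-2.442500) = 2.641018
  f(a) × f(c) < 0, new interval: [-3.210000, -2.442500]
Iteration 3:
  c_3 = (-3.210000 + (-2.442500))/2 = -2.826250
  f(c_3) = f(-2.826250) = -3.443956
  f(a) × f(c) ≥ 0, new interval: [-2.826250, -2.442500]
Iteration 4:
  c_4 = (-2.826250 + (-2.442500))/2 = -2.634375
  f(c_4) = f(-2.634375) = -0.110507
  f(a) × f(c) ≥ 0, new interval: [-2.634375, -2.442500]
Iteration 5:
  c_5 = (-2.634375 + (-2.442500))/2 = -2.538437
  f(c_5) = f(-2.538437) = 1.335347
  f(a) × f(c) < 0, new interval: [-2.634375, -2.538437]
Iteration 6:
  c_6 = (-2.634375 + (-2.538437))/2 = -2.586406
  f(c_6) = f(-2.586406) = 0.630274
  f(a) × f(c) < 0, new interval: [-2.634375, -2.586406]
Iteration 7:
  c_7 = (-2.634375 + (-2.586406))/2 = -2.610391
  f(c_7) = f(-2.610391) = 0.264388
  f(a) × f(c) < 0, new interval: [-2.634375, -2.610391]

After 7 iteration(s), the approximation is c_7 = -2.610391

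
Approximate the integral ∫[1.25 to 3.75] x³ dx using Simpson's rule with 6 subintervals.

f(x) = x³
a = 1.25, b = 3.75, n = 6
h = (b - a)/n = 0.416667

Simpson's rule: (h/3)[f(x₀) + 4f(x₁) + 2f(x₂) + ... + f(xₙ)]

x_0 = 1.2500, f(x_0) = 1.953125, coefficient = 1
x_1 = 1.6667, f(x_1) = 4.629630, coefficient = 4
x_2 = 2.0833, f(x_2) = 9.042245, coefficient = 2
x_3 = 2.5000, f(x_3) = 15.625000, coefficient = 4
x_4 = 2.9167, f(x_4) = 24.811921, coefficient = 2
x_5 = 3.3333, f(x_5) = 37.037037, coefficient = 4
x_6 = 3.7500, f(x_6) = 52.734375, coefficient = 1

I ≈ (0.416667/3) × 351.562500 = 48.828125
Exact value: 48.828125
Error: 0.000000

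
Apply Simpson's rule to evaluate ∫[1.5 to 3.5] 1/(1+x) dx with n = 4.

f(x) = 1/(1+x)
a = 1.5, b = 3.5, n = 4
h = (b - a)/n = 0.500000

Simpson's rule: (h/3)[f(x₀) + 4f(x₁) + 2f(x₂) + ... + f(xₙ)]

x_0 = 1.5000, f(x_0) = 0.400000, coefficient = 1
x_1 = 2.0000, f(x_1) = 0.333333, coefficient = 4
x_2 = 2.5000, f(x_2) = 0.285714, coefficient = 2
x_3 = 3.0000, f(x_3) = 0.250000, coefficient = 4
x_4 = 3.5000, f(x_4) = 0.222222, coefficient = 1

I ≈ (0.500000/3) × 3.526984 = 0.587831
Exact value: 0.587787
Error: 0.000044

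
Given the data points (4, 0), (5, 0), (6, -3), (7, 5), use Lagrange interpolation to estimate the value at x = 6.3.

Lagrange interpolation formula:
P(x) = Σ yᵢ × Lᵢ(x)
where Lᵢ(x) = Π_{j≠i} (x - xⱼ)/(xᵢ - xⱼ)

L_0(6.3) = (6.3 - 5)/(4 - 5) × (6.3 - 6)/(4 - 6) × (6.3 - 7)/(4 - 7) = 0.045500
L_1(6.3) = (6.3 - 4)/(5 - 4) × (6.3 - 6)/(5 - 6) × (6.3 - 7)/(5 - 7) = -0.241500
L_2(6.3) = (6.3 - 4)/(6 - 4) × (6.3 - 5)/(6 - 5) × (6.3 - 7)/(6 - 7) = 1.046500
L_3(6.3) = (6.3 - 4)/(7 - 4) × (6.3 - 5)/(7 - 5) × (6.3 - 6)/(7 - 6) = 0.149500

P(6.3) = 0×L_0(6.3) + 0×L_1(6.3) + (-3)×L_2(6.3) + 5×L_3(6.3)
P(6.3) = -2.392000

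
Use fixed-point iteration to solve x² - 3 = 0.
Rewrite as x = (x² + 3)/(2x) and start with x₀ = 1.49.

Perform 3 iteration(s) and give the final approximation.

Equation: x² - 3 = 0
Fixed-point form: x = (x² + 3)/(2x)
x₀ = 1.49

x_1 = g(1.490000) = 1.751711
x_2 = g(1.751711) = 1.732161
x_3 = g(1.732161) = 1.732051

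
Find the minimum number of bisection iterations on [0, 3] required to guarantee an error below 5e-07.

We need (b-a)/2^n ≤ 5e-07
(3 - 0)/2^n ≤ 5e-07
3/2^n ≤ 5e-07
2^n ≥ 6000000
n ≥ log₂(6000000) = 22.52
n ≥ 23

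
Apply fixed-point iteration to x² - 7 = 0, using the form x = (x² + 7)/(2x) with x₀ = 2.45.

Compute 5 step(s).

Equation: x² - 7 = 0
Fixed-point form: x = (x² + 7)/(2x)
x₀ = 2.45

x_1 = g(2.450000) = 2.653571
x_2 = g(2.653571) = 2.645763
x_3 = g(2.645763) = 2.645751
x_4 = g(2.645751) = 2.645751
x_5 = g(2.645751) = 2.645751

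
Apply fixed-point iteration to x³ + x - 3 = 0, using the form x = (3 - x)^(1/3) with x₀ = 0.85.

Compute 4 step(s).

Equation: x³ + x - 3 = 0
Fixed-point form: x = (3 - x)^(1/3)
x₀ = 0.85

x_1 = g(0.850000) = 1.290663
x_2 = g(1.290663) = 1.195664
x_3 = g(1.195664) = 1.217416
x_4 = g(1.217416) = 1.212504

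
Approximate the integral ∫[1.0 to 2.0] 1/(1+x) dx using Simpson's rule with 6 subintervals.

f(x) = 1/(1+x)
a = 1.0, b = 2.0, n = 6
h = (b - a)/n = 0.166667

Simpson's rule: (h/3)[f(x₀) + 4f(x₁) + 2f(x₂) + ... + f(xₙ)]

x_0 = 1.0000, f(x_0) = 0.500000, coefficient = 1
x_1 = 1.1667, f(x_1) = 0.461538, coefficient = 4
x_2 = 1.3333, f(x_2) = 0.428571, coefficient = 2
x_3 = 1.5000, f(x_3) = 0.400000, coefficient = 4
x_4 = 1.6667, f(x_4) = 0.375000, coefficient = 2
x_5 = 1.8333, f(x_5) = 0.352941, coefficient = 4
x_6 = 2.0000, f(x_6) = 0.333333, coefficient = 1

I ≈ (0.166667/3) × 7.298395 = 0.405466
Exact value: 0.405465
Error: 0.000001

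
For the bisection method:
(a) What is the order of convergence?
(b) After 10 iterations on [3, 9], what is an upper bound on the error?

(a) Bisection has linear (order 1) convergence; the error is halved each step.

(b) Error bound = (b-a)/2^n = (9 - 3)/2^{10}
    = 6/2^{10}

(a) 1 (linear); (b) error ≤ 5.86e-03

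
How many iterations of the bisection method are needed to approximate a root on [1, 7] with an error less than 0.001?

We need (b-a)/2^n ≤ 0.001
(7 - 1)/2^n ≤ 0.001
6/2^n ≤ 0.001
2^n ≥ 6000
n ≥ log₂(6000) = 12.55
n ≥ 13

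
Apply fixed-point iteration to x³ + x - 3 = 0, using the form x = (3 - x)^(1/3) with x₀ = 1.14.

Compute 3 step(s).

Equation: x³ + x - 3 = 0
Fixed-point form: x = (3 - x)^(1/3)
x₀ = 1.14

x_1 = g(1.140000) = 1.229809
x_2 = g(1.229809) = 1.209688
x_3 = g(1.209688) = 1.214254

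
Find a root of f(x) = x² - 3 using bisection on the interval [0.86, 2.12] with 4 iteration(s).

f(x) = x² - 3
Initial interval: [0.86, 2.12]

Iteration 1:
  c_1 = (0.860000 + 2.120000)/2 = 1.490000
  f(c_1) = f(1.490000) = -0.779900
  f(a) × f(c) ≥ 0, new interval: [1.490000, 2.120000]
Iteration 2:
  c_2 = (1.490000 + 2.120000)/2 = 1.805000
  f(c_2) = f(1.805000) = 0.258025
  f(a) × f(c) < 0, new interval: [1.490000, 1.805000]
Iteration 3:
  c_3 = (1.490000 + 1.805000)/2 = 1.647500
  f(c_3) = f(1.647500) = -0.285744
  f(a) × f(c) ≥ 0, new interval: [1.647500, 1.805000]
Iteration 4:
  c_4 = (1.647500 + 1.805000)/2 = 1.726250
  f(c_4) = f(1.726250) = -0.020061
  f(a) × f(c) ≥ 0, new interval: [1.726250, 1.805000]

After 4 iteration(s), the approximation is c_4 = 1.726250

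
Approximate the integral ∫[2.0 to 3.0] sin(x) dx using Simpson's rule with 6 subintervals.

f(x) = sin(x)
a = 2.0, b = 3.0, n = 6
h = (b - a)/n = 0.166667

Simpson's rule: (h/3)[f(x₀) + 4f(x₁) + 2f(x₂) + ... + f(xₙ)]

x_0 = 2.0000, f(x_0) = 0.909297, coefficient = 1
x_1 = 2.1667, f(x_1) = 0.827660, coefficient = 4
x_2 = 2.3333, f(x_2) = 0.723086, coefficient = 2
x_3 = 2.5000, f(x_3) = 0.598472, coefficient = 4
x_4 = 2.6667, f(x_4) = 0.457273, coefficient = 2
x_5 = 2.8333, f(x_5) = 0.303400, coefficient = 4
x_6 = 3.0000, f(x_6) = 0.141120, coefficient = 1

I ≈ (0.166667/3) × 10.329266 = 0.573848
Exact value: 0.573846
Error: 0.000002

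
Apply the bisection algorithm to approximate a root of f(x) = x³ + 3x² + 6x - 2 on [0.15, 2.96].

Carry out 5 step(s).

f(x) = x³ + 3x² + 6x - 2
Initial interval: [0.15, 2.96]

Iteration 1:
  c_1 = (0.150000 + 2.960000)/2 = 1.555000
  f(c_1) = f(1.555000) = 18.344104
  f(a) × f(c) < 0, new interval: [0.150000, 1.555000]
Iteration 2:
  c_2 = (0.150000 + 1.555000)/2 = 0.852500
  f(c_2) = f(0.852500) = 5.914828
  f(a) × f(c) < 0, new interval: [0.150000, 0.852500]
Iteration 3:
  c_3 = (0.150000 + 0.852500)/2 = 0.501250
  f(c_3) = f(0.501250) = 1.887195
  f(a) × f(c) < 0, new interval: [0.150000, 0.501250]
Iteration 4:
  c_4 = (0.150000 + 0.501250)/2 = 0.325625
  f(c_4) = f(0.325625) = 0.306371
  f(a) × f(c) < 0, new interval: [0.150000, 0.325625]
Iteration 5:
  c_5 = (0.150000 + 0.325625)/2 = 0.237812
  f(c_5) = f(0.237812) = -0.390011
  f(a) × f(c) ≥ 0, new interval: [0.237812, 0.325625]

After 5 iteration(s), the approximation is c_5 = 0.237812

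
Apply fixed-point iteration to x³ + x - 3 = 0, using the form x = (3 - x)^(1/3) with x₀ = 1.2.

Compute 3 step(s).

Equation: x³ + x - 3 = 0
Fixed-point form: x = (3 - x)^(1/3)
x₀ = 1.2

x_1 = g(1.200000) = 1.216440
x_2 = g(1.216440) = 1.212726
x_3 = g(1.212726) = 1.213567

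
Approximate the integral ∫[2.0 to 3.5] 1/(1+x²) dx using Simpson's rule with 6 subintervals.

f(x) = 1/(1+x²)
a = 2.0, b = 3.5, n = 6
h = (b - a)/n = 0.250000

Simpson's rule: (h/3)[f(x₀) + 4f(x₁) + 2f(x₂) + ... + f(xₙ)]

x_0 = 2.0000, f(x_0) = 0.200000, coefficient = 1
x_1 = 2.2500, f(x_1) = 0.164948, coefficient = 4
x_2 = 2.5000, f(x_2) = 0.137931, coefficient = 2
x_3 = 2.7500, f(x_3) = 0.116788, coefficient = 4
x_4 = 3.0000, f(x_4) = 0.100000, coefficient = 2
x_5 = 3.2500, f(x_5) = 0.086486, coefficient = 4
x_6 = 3.5000, f(x_6) = 0.075472, coefficient = 1

I ≈ (0.250000/3) × 2.224227 = 0.185352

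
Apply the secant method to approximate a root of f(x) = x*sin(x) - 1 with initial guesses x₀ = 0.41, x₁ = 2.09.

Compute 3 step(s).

f(x) = x*sin(x) - 1
x₀ = 0.41, x₁ = 2.09

Secant formula: x_{n+1} = x_n - f(x_n)(x_n - x_{n-1})/(f(x_n) - f(x_{n-1}))

Iteration 1:
  f(0.410000) = -0.836570
  f(2.090000) = 0.814568
  x_2 = 2.090000 - 0.814568×(2.090000 - 0.410000)/(0.814568 - (-0.836570))
       = 1.261193
Iteration 2:
  f(2.090000) = 0.814568
  f(1.261193) = 0.201229
  x_3 = 1.261193 - 0.201229×(1.261193 - 2.090000)/(0.201229 - 0.814568)
       = 0.989272
Iteration 3:
  f(1.261193) = 0.201229
  f(0.989272) = -0.173339
  x_4 = 0.989272 - (-0.173339)×(0.989272 - 1.261193)/(-0.173339 - 0.201229)
       = 1.115109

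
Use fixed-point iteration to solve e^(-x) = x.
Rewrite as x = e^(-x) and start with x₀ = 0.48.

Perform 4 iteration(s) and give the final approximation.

Equation: e^(-x) = x
Fixed-point form: x = e^(-x)
x₀ = 0.48

x_1 = g(0.480000) = 0.618783
x_2 = g(0.618783) = 0.538599
x_3 = g(0.538599) = 0.583565
x_4 = g(0.583565) = 0.557906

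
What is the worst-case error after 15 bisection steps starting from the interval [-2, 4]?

Bisection error bound: |error| ≤ (b-a)/2^n
|error| ≤ (4 - (-2))/2^15 = 6/2^15
|error| ≤ 0.0001831055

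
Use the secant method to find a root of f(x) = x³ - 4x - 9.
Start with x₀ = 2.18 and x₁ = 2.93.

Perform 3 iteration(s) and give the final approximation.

f(x) = x³ - 4x - 9
x₀ = 2.18, x₁ = 2.93

Secant formula: x_{n+1} = x_n - f(x_n)(x_n - x_{n-1})/(f(x_n) - f(x_{n-1}))

Iteration 1:
  f(2.180000) = -7.359768
  f(2.930000) = 4.433757
  x_2 = 2.930000 - 4.433757×(2.930000 - 2.180000)/(4.433757 - (-7.359768))
       = 2.648039
Iteration 2:
  f(2.930000) = 4.433757
  f(2.648039) = -1.023819
  x_3 = 2.648039 - (-1.023819)×(2.648039 - 2.930000)/(-1.023819 - 4.433757)
       = 2.700933
Iteration 3:
  f(2.648039) = -1.023819
  f(2.700933) = -0.100312
  x_4 = 2.700933 - (-0.100312)×(2.700933 - 2.648039)/(-0.100312 - (-1.023819))
       = 2.706679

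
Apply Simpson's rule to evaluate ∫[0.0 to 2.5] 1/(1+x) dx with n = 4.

f(x) = 1/(1+x)
a = 0.0, b = 2.5, n = 4
h = (b - a)/n = 0.625000

Simpson's rule: (h/3)[f(x₀) + 4f(x₁) + 2f(x₂) + ... + f(xₙ)]

x_0 = 0.0000, f(x_0) = 1.000000, coefficient = 1
x_1 = 0.6250, f(x_1) = 0.615385, coefficient = 4
x_2 = 1.2500, f(x_2) = 0.444444, coefficient = 2
x_3 = 1.8750, f(x_3) = 0.347826, coefficient = 4
x_4 = 2.5000, f(x_4) = 0.285714, coefficient = 1

I ≈ (0.625000/3) × 6.027446 = 1.255718
Exact value: 1.252763
Error: 0.002955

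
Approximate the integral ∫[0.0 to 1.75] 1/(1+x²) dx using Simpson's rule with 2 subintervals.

f(x) = 1/(1+x²)
a = 0.0, b = 1.75, n = 2
h = (b - a)/n = 0.875000

Simpson's rule: (h/3)[f(x₀) + 4f(x₁) + 2f(x₂) + ... + f(xₙ)]

x_0 = 0.0000, f(x_0) = 1.000000, coefficient = 1
x_1 = 0.8750, f(x_1) = 0.566372, coefficient = 4
x_2 = 1.7500, f(x_2) = 0.246154, coefficient = 1

I ≈ (0.875000/3) × 3.511641 = 1.024229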